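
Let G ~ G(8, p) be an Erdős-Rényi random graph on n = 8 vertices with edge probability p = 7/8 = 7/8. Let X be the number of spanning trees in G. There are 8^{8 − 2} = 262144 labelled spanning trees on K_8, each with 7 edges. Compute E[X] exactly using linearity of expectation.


K_8 has 8^{8 − 2} = 262144 labelled spanning trees.
For each such spanning tree H, let X_H = 1 if all 7 edges of H are present in G. Then P[X_H = 1] = p^{7} = (7/8)^{7} = 823543/2097152.
By linearity: E[X] = Σ_H E[X_H] = 262144 · p^{7} = 262144 · 823543/2097152 = 823543/8.
Numerically: E[X] ≈ 1.03e+05.

E[X] = 262144 · (7/8)^{7} = 823543/8 ≈ 1.03e+05.


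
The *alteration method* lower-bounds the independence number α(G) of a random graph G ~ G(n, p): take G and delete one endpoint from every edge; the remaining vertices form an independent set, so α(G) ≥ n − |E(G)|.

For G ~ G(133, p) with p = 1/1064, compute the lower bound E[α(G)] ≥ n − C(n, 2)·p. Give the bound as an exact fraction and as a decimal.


E[|E(G)|] = C(133, 2)·p = 8778 · (1/1064) = 33/4.
E[α(G)] ≥ n − E[|E(G)|] = 133 − 33/4 = 499/4.
Numerically: ≈ 124.750.
(This is only a lower bound; the true E[α(G)] may be larger.)

E[α(G)] ≥ 499/4 ≈ 124.750.


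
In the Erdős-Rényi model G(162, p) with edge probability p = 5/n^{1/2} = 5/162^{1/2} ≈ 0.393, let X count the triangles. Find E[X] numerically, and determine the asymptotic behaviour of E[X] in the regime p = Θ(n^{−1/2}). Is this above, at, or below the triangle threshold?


Number of potential triangles: C(162, 3) = 695520.
Each occurs with probability p³ ≈ (0.393)³ ≈ 6.06230e-02.
By linearity: E[X] = C(162, 3)·p³ ≈ 695520 · 6.06230e-02 ≈ 42164.515.
Since α = 1/2 < 1, p = c/n^{1/2} ≫ 1/n is above the triangle threshold p ~ 1/n. Asymptotically E[X] ~ (c³/6)·n^{3(1−α)} = (5³/6)·n^{1.5} → ∞; triangles are abundant w.h.p.

E[X] ≈ 42164.515; in regime p = Θ(1/n^{1/2}) E[X] diverges (above the triangle threshold p ~ 1/n).


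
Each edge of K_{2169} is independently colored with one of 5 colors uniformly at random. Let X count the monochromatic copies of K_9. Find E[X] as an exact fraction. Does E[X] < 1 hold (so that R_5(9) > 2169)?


E[X] = C(2169, 9) · 5^{1 − 36} = 2879753360044504243499683 · 5^{−35} = 2879753360044504243499683/2910383045673370361328125.
As a reduced fraction: E[X] = 2879753360044504243499683/2910383045673370361328125 ≈ 0.98948.
Is E[X] < 1? YES.
Since E[X] < 1, there exists a 5-coloring of K_{2169} with no monochromatic K_9; hence R_5(9) > 2169.

E[X] = 2879753360044504243499683/2910383045673370361328125 ≈ 0.98948; E[X] < 1, so R_5(9) > 2169.


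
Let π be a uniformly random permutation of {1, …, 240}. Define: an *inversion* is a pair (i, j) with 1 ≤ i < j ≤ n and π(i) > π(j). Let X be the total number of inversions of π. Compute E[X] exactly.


Write X = Σ X_I over the C(240, 2) = 28680 pairs i < j, with X_I the indicator of one inversion.
There are 28680 indicators.
For each fixed pair i < j, the values π(i) and π(j) are two distinct elements of {1, …, 240} in uniformly random order; by symmetry P[π(i) > π(j)] = 1/2.
By linearity: E[X] = 28680 · (1/2) = C(240, 2) · (1/2) = 28680/2 = 14340 ≈ 14340.0000.

E[X] = 14340 = 14340.0000.


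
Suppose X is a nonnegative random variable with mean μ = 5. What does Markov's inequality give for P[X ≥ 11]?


μ = E[X] = 5, a = 11.
Markov: P[X ≥ 11] ≤ μ/a = (5)/11 = 5/11.
Numerically: ≈ 0.455.
(Since a = 11 > μ = 5.000, the bound 5/11 is < 1 and informative.)

P[X ≥ 11] ≤ 5/11 ≈ 0.455.


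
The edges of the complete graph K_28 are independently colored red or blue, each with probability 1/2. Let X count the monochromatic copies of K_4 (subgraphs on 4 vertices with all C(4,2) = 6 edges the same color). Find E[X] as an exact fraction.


Let X = Σ_S X_S over the C(28, 4) = 20475 subsets S of size 4, where X_S = 1 if the K_4 on S is monochromatic.
For a fixed S, the K_4 on S has C(4, 2) = 6 edges. P[all 6 edges red] = (1/2)^6, and likewise for blue, so P[monochromatic] = 2·(1/2)^6 = 2^{1 − 6} = 1/32.
By linearity: E[X] = C(28, 4) · 2^{1 − 6} = 20475 · 1/32 = 20475/32.
Numerically: E[X] ≈ 639.8438.

E[X] = C(28,4)·2^(1−C(4,2)) = 20475/32 ≈ 639.8438.


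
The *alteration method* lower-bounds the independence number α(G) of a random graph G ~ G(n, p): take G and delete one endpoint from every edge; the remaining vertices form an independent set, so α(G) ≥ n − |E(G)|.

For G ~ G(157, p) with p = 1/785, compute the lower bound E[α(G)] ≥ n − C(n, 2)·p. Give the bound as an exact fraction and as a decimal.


E[|E(G)|] = C(157, 2)·p = 12246 · (1/785) = 78/5.
E[α(G)] ≥ n − E[|E(G)|] = 157 − 78/5 = 707/5.
Numerically: ≈ 141.4000.
(This is only a lower bound; the true E[α(G)] may be larger.)

E[α(G)] ≥ 707/5 ≈ 141.4000.


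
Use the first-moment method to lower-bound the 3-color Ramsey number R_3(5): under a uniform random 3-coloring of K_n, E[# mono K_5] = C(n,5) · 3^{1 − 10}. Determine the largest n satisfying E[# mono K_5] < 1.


We need C(n, 5) · 3^{1 − 10} < 1, i.e. C(n, 5) < 3^{10 − 1} = 19683.
Check values of n near the boundary:
  n = 14: C(14, 5) = 2002; 2002 < 19683? YES
  n = 15: C(15, 5) = 3003; 3003 < 19683? YES
  n = 16: C(16, 5) = 4368; 4368 < 19683? YES
  n = 17: C(17, 5) = 6188; 6188 < 19683? YES
  n = 18: C(18, 5) = 8568; 8568 < 19683? YES
  n = 19: C(19, 5) = 11628; 11628 < 19683? YES
  n = 20: C(20, 5) = 15504; 15504 < 19683? YES
  n = 21: C(21, 5) = 20349; 20349 < 19683? NO
  n = 22: C(22, 5) = 26334; 26334 < 19683? NO
  n = 23: C(23, 5) = 33649; 33649 < 19683? NO
The largest n with C(n, 5) < 19683 is n = 20 (where E[X] = 5168/6561 ≈ 0.7876848). Hence R_3(5) > 20, i.e. R_3(5) ≥ 21.

Largest n = 20; hence R_3(5) > 20.


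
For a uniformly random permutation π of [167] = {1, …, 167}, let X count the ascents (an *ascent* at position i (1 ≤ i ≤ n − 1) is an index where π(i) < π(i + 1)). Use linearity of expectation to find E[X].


Write X = Σ X_I over i = 1, …, 166, with X_I the indicator of one ascent.
There are 166 indicators.
For each fixed i, the pair (π(i), π(i+1)) is a uniformly random ordered pair of distinct values from {1, …, 167}; by symmetry P[π(i) < π(i+1)] = 1/2.
By linearity: E[X] = 166 · (1/2) = (167 − 1) · (1/2) = 83 ≈ 83.0000.

E[X] = 83 = 83.0000.


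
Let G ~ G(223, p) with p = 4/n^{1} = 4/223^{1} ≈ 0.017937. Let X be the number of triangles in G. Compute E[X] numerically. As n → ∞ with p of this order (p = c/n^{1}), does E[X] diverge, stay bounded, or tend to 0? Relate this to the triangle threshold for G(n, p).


Number of potential triangles: C(223, 3) = 1823471.
Each occurs with probability p³ ≈ (0.017937)³ ≈ 5.7711902e-06.
By linearity: E[X] = C(223, 3)·p³ ≈ 1823471 · 5.7711902e-06 ≈ 10.52360.
Here α = 1, so p = 4/n is exactly at the triangle threshold p ~ 1/n. Asymptotically E[X] → c³/6 = 4³/6 = 32/3 ≈ 10.66667, a bounded constant. In this regime the triangle count is asymptotically Poisson(c³/6).

E[X] ≈ 10.52360; in regime p = Θ(1/n^{1}) E[X] stays bounded (at the triangle threshold p ~ 1/n).


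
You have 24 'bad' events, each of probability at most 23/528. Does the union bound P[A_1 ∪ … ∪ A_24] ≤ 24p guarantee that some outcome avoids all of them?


Union bound: P[∪_{i=1}^{24} A_i] ≤ Σ_i P[A_i] ≤ 24·p = 24·(23/528) = 23/22.
Numerically: 23/22 ≈ 1.0455.
Is 23/22 < 1? NO.
Since the bound 23/22 is ≥ 1, the union bound is uninformative here; it does NOT by itself certify existence.

24·p = 23/22 ≈ 1.0455; existence NOT certified by the union bound.


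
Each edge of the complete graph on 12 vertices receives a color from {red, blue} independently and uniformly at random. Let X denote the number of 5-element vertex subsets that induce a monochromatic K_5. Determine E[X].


Let X = Σ_S X_S over the C(12, 5) = 792 subsets S of size 5, where X_S = 1 if the K_5 on S is monochromatic.
For a fixed S, the K_5 on S has C(5, 2) = 10 edges. P[all 10 edges red] = (1/2)^10, and likewise for blue, so P[monochromatic] = 2·(1/2)^10 = 2^{1 − 10} = 1/512.
Summing: E[X] = C(12, 5) · 2^{1 − 10} = 792 · 1/512 = 99/64.
Numerically: E[X] ≈ 1.546875.

E[X] = C(12,5)·2^(1−C(5,2)) = 99/64 ≈ 1.546875.


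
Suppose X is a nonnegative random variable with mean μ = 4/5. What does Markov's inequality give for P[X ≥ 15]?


μ = E[X] = 4/5, a = 15.
Markov: P[X ≥ 15] ≤ μ/a = (4/5)/15 = 4/75.
Numerically: ≈ 0.05333.
(Since a = 15 > μ = 0.80000, the bound 4/75 is < 1 and informative.)

P[X ≥ 15] ≤ 4/75 ≈ 0.05333.


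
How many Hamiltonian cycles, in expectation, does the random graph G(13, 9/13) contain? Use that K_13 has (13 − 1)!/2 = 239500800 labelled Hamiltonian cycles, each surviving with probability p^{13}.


K_13 has (13 − 1)!/2 = 239500800 labelled Hamiltonian cycles.
For each such Hamiltonian cycle H, let X_H = 1 if all 13 edges of H are present in G. Then P[X_H = 1] = p^{13} = (9/13)^{13} = 2541865828329/302875106592253.
By linearity of expectation: E[X] = Σ_H E[X_H] = 239500800 · p^{13} = 239500800 · 2541865828329/302875106592253 = 608778899377458163200/302875106592253.
Numerically: E[X] ≈ 2.01e+06.

E[X] = 239500800 · (9/13)^{13} = 608778899377458163200/302875106592253 ≈ 2.01e+06.


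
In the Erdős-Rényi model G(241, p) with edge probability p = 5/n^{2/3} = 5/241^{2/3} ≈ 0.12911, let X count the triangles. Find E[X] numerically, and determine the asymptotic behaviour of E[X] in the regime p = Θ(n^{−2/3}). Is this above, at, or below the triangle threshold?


Number of potential triangles: C(241, 3) = 2303960.
Each occurs with probability p³ ≈ (0.12911)³ ≈ 2.1521668e-03.
By linearity: E[X] = C(241, 3)·p³ ≈ 2303960 · 2.1521668e-03 ≈ 4958.50622.
Since α = 2/3 < 1, p = c/n^{2/3} ≫ 1/n is above the triangle threshold p ~ 1/n. Asymptotically E[X] ~ (c³/6)·n^{3(1−α)} = (5³/6)·n^{1} → ∞; triangles are abundant w.h.p.

E[X] ≈ 4958.50622; in regime p = Θ(1/n^{2/3}) E[X] diverges (above the triangle threshold p ~ 1/n).


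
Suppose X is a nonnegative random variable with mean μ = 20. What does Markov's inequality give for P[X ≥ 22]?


μ = E[X] = 20, a = 22.
Markov: P[X ≥ 22] ≤ μ/a = (20)/22 = 10/11.
Numerically: ≈ 0.9091.
(Since a = 22 > μ = 20.0000, the bound 10/11 is < 1 and informative.)

P[X ≥ 22] ≤ 10/11 ≈ 0.9091.


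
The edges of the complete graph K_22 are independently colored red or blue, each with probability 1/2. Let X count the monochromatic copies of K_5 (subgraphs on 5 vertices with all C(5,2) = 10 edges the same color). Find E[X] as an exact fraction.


Let X = Σ_S X_S over the C(22, 5) = 26334 subsets S of size 5, where X_S = 1 if the K_5 on S is monochromatic.
For a fixed S, the K_5 on S has C(5, 2) = 10 edges. P[all 10 edges red] = (1/2)^10, and likewise for blue, so P[monochromatic] = 2·(1/2)^10 = 2^{1 − 10} = 1/512.
Summing: E[X] = C(22, 5) · 2^{1 − 10} = 26334 · 1/512 = 13167/256.
Numerically: E[X] ≈ 51.4336.

E[X] = C(22,5)·2^(1−C(5,2)) = 13167/256 ≈ 51.4336.


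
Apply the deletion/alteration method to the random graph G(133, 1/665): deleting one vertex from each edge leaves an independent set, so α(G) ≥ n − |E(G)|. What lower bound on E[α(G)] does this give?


E[|E(G)|] = C(133, 2)·p = 8778 · (1/665) = 66/5.
E[α(G)] ≥ n − E[|E(G)|] = 133 − 66/5 = 599/5.
Numerically: ≈ 119.8000.
(This is only a lower bound; the true E[α(G)] may be larger.)

E[α(G)] ≥ 599/5 ≈ 119.8000.


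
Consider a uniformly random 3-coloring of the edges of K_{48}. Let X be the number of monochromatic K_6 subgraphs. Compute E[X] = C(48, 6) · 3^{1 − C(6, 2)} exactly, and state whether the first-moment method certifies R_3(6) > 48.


E[X] = C(48, 6) · 3^{1 − 15} = 12271512 · 3^{−14} = 12271512/4782969.
As a reduced fraction: E[X] = 4090504/1594323 ≈ 2.5657.
Is E[X] < 1? NO.
Since E[X] ≥ 1, the first-moment bound is inconclusive at n = 48; it does NOT by itself certify R_3(6) > 48.

E[X] = 4090504/1594323 ≈ 2.5657; E[X] ≥ 1; first-moment method inconclusive here.


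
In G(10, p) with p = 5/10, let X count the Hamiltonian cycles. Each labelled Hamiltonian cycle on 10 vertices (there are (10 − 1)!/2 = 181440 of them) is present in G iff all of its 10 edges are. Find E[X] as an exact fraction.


K_10 has (10 − 1)!/2 = 181440 labelled Hamiltonian cycles.
For each such Hamiltonian cycle H, let X_H = 1 if all 10 edges of H are present in G. Then P[X_H = 1] = p^{10} = (1/2)^{10} = 1/1024.
By linearity: E[X] = Σ_H E[X_H] = 181440 · p^{10} = 181440 · 1/1024 = 2835/16.
Numerically: E[X] ≈ 177.2.

E[X] = 181440 · (1/2)^{10} = 2835/16 ≈ 177.2.


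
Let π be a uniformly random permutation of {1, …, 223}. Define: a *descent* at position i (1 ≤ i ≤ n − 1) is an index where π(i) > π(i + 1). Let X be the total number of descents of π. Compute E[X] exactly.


Write X = Σ X_I over i = 1, …, 222, with X_I the indicator of one descent.
There are 222 indicators.
For each fixed i, the pair (π(i), π(i+1)) is a uniformly random ordered pair of distinct values from {1, …, 223}; by symmetry P[π(i) > π(i+1)] = 1/2.
By linearity: E[X] = 222 · (1/2) = (223 − 1) · (1/2) = 111 ≈ 111.00000.

E[X] = 111 = 111.00000.


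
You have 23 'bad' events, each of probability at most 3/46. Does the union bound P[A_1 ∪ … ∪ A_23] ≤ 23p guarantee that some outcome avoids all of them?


Union bound: P[∪_{i=1}^{23} A_i] ≤ Σ_i P[A_i] ≤ 23·p = 23·(3/46) = 3/2.
Numerically: 3/2 ≈ 1.50000.
Is 3/2 < 1? NO.
Since the bound 3/2 is ≥ 1, the union bound is uninformative here; it does NOT by itself certify existence.

23·p = 3/2 ≈ 1.50000; existence NOT certified by the union bound.


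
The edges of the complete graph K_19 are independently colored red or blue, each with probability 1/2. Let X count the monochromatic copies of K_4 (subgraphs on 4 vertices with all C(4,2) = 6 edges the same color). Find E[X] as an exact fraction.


Let X = Σ_S X_S over the C(19, 4) = 3876 subsets S of size 4, where X_S = 1 if the K_4 on S is monochromatic.
For a fixed S, the K_4 on S has C(4, 2) = 6 edges. P[all 6 edges red] = (1/2)^6, and likewise for blue, so P[monochromatic] = 2·(1/2)^6 = 2^{1 − 6} = 1/32.
Summing: E[X] = C(19, 4) · 2^{1 − 6} = 3876 · 1/32 = 969/8.
Numerically: E[X] ≈ 121.125000.

E[X] = C(19,4)·2^(1−C(4,2)) = 969/8 ≈ 121.125000.


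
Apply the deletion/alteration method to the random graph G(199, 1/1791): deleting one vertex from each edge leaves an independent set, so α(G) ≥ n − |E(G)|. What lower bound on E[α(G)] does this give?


E[|E(G)|] = C(199, 2)·p = 19701 · (1/1791) = 11.
E[α(G)] ≥ n − E[|E(G)|] = 199 − 11 = 188.
Numerically: ≈ 188.00000.
(This is only a lower bound; the true E[α(G)] may be larger.)

E[α(G)] ≥ 188 ≈ 188.00000.


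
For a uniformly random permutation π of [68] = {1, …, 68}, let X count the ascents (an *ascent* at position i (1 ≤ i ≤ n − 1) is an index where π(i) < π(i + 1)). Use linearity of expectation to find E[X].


Write X = Σ X_I over i = 1, …, 67, with X_I the indicator of one ascent.
There are 67 indicators.
For each fixed i, the pair (π(i), π(i+1)) is a uniformly random ordered pair of distinct values from {1, …, 68}; by symmetry P[π(i) < π(i+1)] = 1/2.
By linearity: E[X] = 67 · (1/2) = (68 − 1) · (1/2) = 67/2 ≈ 33.5000.

E[X] = 67/2 = 33.5000.


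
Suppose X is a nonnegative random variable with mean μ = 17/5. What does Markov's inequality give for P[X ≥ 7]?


μ = E[X] = 17/5, a = 7.
Markov: P[X ≥ 7] ≤ μ/a = (17/5)/7 = 17/35.
Numerically: ≈ 0.486.
(Since a = 7 > μ = 3.400, the bound 17/35 is < 1 and informative.)

P[X ≥ 7] ≤ 17/35 ≈ 0.486.


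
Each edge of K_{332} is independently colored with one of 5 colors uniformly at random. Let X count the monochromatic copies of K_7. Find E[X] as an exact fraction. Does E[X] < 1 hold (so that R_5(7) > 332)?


E[X] = C(332, 7) · 5^{1 − 21} = 82772214646616 · 5^{−20} = 82772214646616/95367431640625.
As a reduced fraction: E[X] = 82772214646616/95367431640625 ≈ 0.868.
Is E[X] < 1? YES.
Since E[X] < 1, there exists a 5-coloring of K_{332} with no monochromatic K_7; hence R_5(7) > 332.

E[X] = 82772214646616/95367431640625 ≈ 0.868; E[X] < 1, so R_5(7) > 332.


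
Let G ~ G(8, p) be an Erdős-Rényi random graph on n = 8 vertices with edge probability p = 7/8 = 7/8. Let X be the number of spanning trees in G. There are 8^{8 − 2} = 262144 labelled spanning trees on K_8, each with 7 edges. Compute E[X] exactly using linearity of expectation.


K_8 has 8^{8 − 2} = 262144 labelled spanning trees.
For each such spanning tree H, let X_H = 1 if all 7 edges of H are present in G. Then P[X_H = 1] = p^{7} = (7/8)^{7} = 823543/2097152.
By linearity: E[X] = Σ_H E[X_H] = 262144 · p^{7} = 262144 · 823543/2097152 = 823543/8.
Numerically: E[X] ≈ 1.03e+05.

E[X] = 262144 · (7/8)^{7} = 823543/8 ≈ 1.03e+05.


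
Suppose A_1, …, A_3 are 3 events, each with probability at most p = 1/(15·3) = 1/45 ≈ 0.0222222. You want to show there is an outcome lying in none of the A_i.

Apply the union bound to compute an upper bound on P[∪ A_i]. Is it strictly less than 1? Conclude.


Union bound: P[∪_{i=1}^{3} A_i] ≤ Σ_i P[A_i] ≤ 3·p = 3·(1/45) = 1/15.
Numerically: 1/15 ≈ 0.0666667.
Is 1/15 < 1? YES.
Since P[∪ A_i] ≤ 1/15 < 1, the complement has P[∩ A_i^c] ≥ 1 − 1/15 = 14/15 > 0, so some outcome avoids every A_i.

3·p = 1/15 ≈ 0.0666667; existence CERTIFIED by the union bound.


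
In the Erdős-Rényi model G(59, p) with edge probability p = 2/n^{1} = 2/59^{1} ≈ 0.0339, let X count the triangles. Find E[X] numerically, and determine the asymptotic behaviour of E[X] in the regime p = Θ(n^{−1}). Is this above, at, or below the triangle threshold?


Number of potential triangles: C(59, 3) = 32509.
Each occurs with probability p³ ≈ (0.0339)³ ≈ 3.89524e-05.
By linearity: E[X] = C(59, 3)·p³ ≈ 32509 · 3.89524e-05 ≈ 1.266.
Here α = 1, so p = 2/n is exactly at the triangle threshold p ~ 1/n. Asymptotically E[X] → c³/6 = 2³/6 = 4/3 ≈ 1.333, a bounded constant. In this regime the triangle count is asymptotically Poisson(c³/6).

E[X] ≈ 1.266; in regime p = Θ(1/n^{1}) E[X] stays bounded (at the triangle threshold p ~ 1/n).


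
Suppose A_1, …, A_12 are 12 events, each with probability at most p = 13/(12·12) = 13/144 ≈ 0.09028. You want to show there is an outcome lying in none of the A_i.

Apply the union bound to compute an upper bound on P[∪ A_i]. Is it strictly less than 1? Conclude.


Union bound: P[∪_{i=1}^{12} A_i] ≤ Σ_i P[A_i] ≤ 12·p = 12·(13/144) = 13/12.
Numerically: 13/12 ≈ 1.08333.
Is 13/12 < 1? NO.
Since the bound 13/12 is ≥ 1, the union bound is uninformative here; it does NOT by itself certify existence.

12·p = 13/12 ≈ 1.08333; existence NOT certified by the union bound.


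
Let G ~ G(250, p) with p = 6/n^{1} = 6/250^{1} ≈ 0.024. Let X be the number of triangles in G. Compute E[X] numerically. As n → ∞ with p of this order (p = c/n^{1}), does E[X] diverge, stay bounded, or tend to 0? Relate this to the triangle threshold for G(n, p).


Number of potential triangles: C(250, 3) = 2573000.
Each occurs with probability p³ ≈ (0.024)³ ≈ 1.382400e-05.
By linearity: E[X] = C(250, 3)·p³ ≈ 2573000 · 1.382400e-05 ≈ 35.5692.
Here α = 1, so p = 6/n is exactly at the triangle threshold p ~ 1/n. Asymptotically E[X] → c³/6 = 6³/6 = 36 ≈ 36.0000, a bounded constant. In this regime the triangle count is asymptotically Poisson(c³/6).

E[X] ≈ 35.5692; in regime p = Θ(1/n^{1}) E[X] stays bounded (at the triangle threshold p ~ 1/n).


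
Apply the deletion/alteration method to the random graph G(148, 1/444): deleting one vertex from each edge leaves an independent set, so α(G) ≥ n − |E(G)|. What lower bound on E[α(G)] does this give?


E[|E(G)|] = C(148, 2)·p = 10878 · (1/444) = 49/2.
E[α(G)] ≥ n − E[|E(G)|] = 148 − 49/2 = 247/2.
Numerically: ≈ 123.50000.
(This is only a lower bound; the true E[α(G)] may be larger.)

E[α(G)] ≥ 247/2 ≈ 123.50000.


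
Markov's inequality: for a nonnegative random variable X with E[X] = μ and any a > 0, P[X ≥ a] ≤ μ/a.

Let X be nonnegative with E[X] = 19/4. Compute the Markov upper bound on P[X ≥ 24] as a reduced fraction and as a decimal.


μ = E[X] = 19/4, a = 24.
Markov: P[X ≥ 24] ≤ μ/a = (19/4)/24 = 19/96.
Numerically: ≈ 0.1979.
(Since a = 24 > μ = 4.7500, the bound 19/96 is < 1 and informative.)

P[X ≥ 24] ≤ 19/96 ≈ 0.1979.


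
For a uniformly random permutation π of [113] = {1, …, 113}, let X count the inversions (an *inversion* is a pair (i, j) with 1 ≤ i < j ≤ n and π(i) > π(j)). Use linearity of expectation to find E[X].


Write X = Σ X_I over the C(113, 2) = 6328 pairs i < j, with X_I the indicator of one inversion.
There are 6328 indicators.
For each fixed pair i < j, the values π(i) and π(j) are two distinct elements of {1, …, 113} in uniformly random order; by symmetry P[π(i) > π(j)] = 1/2.
By linearity: E[X] = 6328 · (1/2) = C(113, 2) · (1/2) = 6328/2 = 3164 ≈ 3164.0000.

E[X] = 3164 = 3164.0000.


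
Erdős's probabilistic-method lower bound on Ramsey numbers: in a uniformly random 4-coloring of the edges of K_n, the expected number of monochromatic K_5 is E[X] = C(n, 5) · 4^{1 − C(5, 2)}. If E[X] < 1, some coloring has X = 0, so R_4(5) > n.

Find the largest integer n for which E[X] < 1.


We need C(n, 5) · 4^{1 − 10} < 1, i.e. C(n, 5) < 4^{10 − 1} = 262144.
Check values of n near the boundary:
  n = 28: C(28, 5) = 98280; 98280 < 262144? YES
  n = 29: C(29, 5) = 118755; 118755 < 262144? YES
  n = 30: C(30, 5) = 142506; 142506 < 262144? YES
  n = 31: C(31, 5) = 169911; 169911 < 262144? YES
  n = 32: C(32, 5) = 201376; 201376 < 262144? YES
  n = 33: C(33, 5) = 237336; 237336 < 262144? YES
  n = 34: C(34, 5) = 278256; 278256 < 262144? NO
The largest n with C(n, 5) < 262144 is n = 33 (where E[X] = 29667/32768 ≈ 0.90536). Hence R_4(5) > 33, i.e. R_4(5) ≥ 34.

Largest n = 33; hence R_4(5) > 33.


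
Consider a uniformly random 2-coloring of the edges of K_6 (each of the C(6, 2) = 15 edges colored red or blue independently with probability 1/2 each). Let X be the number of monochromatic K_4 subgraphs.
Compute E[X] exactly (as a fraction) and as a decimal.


Let X = Σ_S X_S over the C(6, 4) = 15 subsets S of size 4, where X_S = 1 if the K_4 on S is monochromatic.
For a fixed S, the K_4 on S has C(4, 2) = 6 edges. P[all 6 edges red] = (1/2)^6, and likewise for blue, so P[monochromatic] = 2·(1/2)^6 = 2^{1 − 6} = 1/32.
By linearity: E[X] = C(6, 4) · 2^{1 − 6} = 15 · 1/32 = 15/32.
Numerically: E[X] ≈ 0.46875.

E[X] = C(6,4)·2^(1−C(4,2)) = 15/32 ≈ 0.46875.


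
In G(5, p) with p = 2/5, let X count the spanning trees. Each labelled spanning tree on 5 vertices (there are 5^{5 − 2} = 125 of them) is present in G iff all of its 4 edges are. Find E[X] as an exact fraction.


K_5 has 5^{5 − 2} = 125 labelled spanning trees.
For each such spanning tree H, let X_H = 1 if all 4 edges of H are present in G. Then P[X_H = 1] = p^{4} = (2/5)^{4} = 16/625.
By linearity: E[X] = Σ_H E[X_H] = 125 · p^{4} = 125 · 16/625 = 16/5.
Numerically: E[X] ≈ 3.2.

E[X] = 125 · (2/5)^{4} = 16/5 ≈ 3.2.


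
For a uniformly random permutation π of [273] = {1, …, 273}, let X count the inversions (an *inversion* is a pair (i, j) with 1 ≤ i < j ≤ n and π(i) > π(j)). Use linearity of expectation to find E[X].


Write X = Σ X_I over the C(273, 2) = 37128 pairs i < j, with X_I the indicator of one inversion.
There are 37128 indicators.
For each fixed pair i < j, the values π(i) and π(j) are two distinct elements of {1, …, 273} in uniformly random order; by symmetry P[π(i) > π(j)] = 1/2.
By linearity: E[X] = 37128 · (1/2) = C(273, 2) · (1/2) = 37128/2 = 18564 ≈ 18564.000000.

E[X] = 18564 = 18564.000000.


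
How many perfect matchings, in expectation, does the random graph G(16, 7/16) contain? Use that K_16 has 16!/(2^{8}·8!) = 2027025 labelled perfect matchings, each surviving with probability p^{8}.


K_16 has 16!/(2^{8}·8!) = 2027025 labelled perfect matchings.
For each such perfect matching H, let X_H = 1 if all 8 edges of H are present in G. Then P[X_H = 1] = p^{8} = (7/16)^{8} = 5764801/4294967296.
Summing the indicators: E[X] = Σ_H E[X_H] = 2027025 · p^{8} = 2027025 · 5764801/4294967296 = 11685395747025/4294967296.
Numerically: E[X] ≈ 2721.

E[X] = 2027025 · (7/16)^{8} = 11685395747025/4294967296 ≈ 2721.


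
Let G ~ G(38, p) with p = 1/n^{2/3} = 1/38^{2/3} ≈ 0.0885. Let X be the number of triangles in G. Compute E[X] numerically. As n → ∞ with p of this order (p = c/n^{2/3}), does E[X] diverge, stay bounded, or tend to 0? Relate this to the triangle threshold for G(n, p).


Number of potential triangles: C(38, 3) = 8436.
Each occurs with probability p³ ≈ (0.0885)³ ≈ 6.92521e-04.
By linearity: E[X] = C(38, 3)·p³ ≈ 8436 · 6.92521e-04 ≈ 5.842.
Since α = 2/3 < 1, p = c/n^{2/3} ≫ 1/n is above the triangle threshold p ~ 1/n. Asymptotically E[X] ~ (c³/6)·n^{3(1−α)} = (1³/6)·n^{1} → ∞; triangles are abundant w.h.p.

E[X] ≈ 5.842; in regime p = Θ(1/n^{2/3}) E[X] diverges (above the triangle threshold p ~ 1/n).


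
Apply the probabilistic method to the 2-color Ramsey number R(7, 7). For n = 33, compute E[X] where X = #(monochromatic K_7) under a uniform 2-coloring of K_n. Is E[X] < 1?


E[X] = C(33, 7) · 2^{1 − 21} = 4272048 · 2^{−20} = 4272048/1048576.
As a reduced fraction: E[X] = 267003/65536 ≈ 4.0741.
Is E[X] < 1? NO.
Since E[X] ≥ 1, the first-moment bound is inconclusive at n = 33; it does NOT by itself certify R(7, 7) > 33.

E[X] = 267003/65536 ≈ 4.0741; E[X] ≥ 1; first-moment method inconclusive here.


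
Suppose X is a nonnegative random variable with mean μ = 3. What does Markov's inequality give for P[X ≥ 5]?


μ = E[X] = 3, a = 5.
Markov: P[X ≥ 5] ≤ μ/a = (3)/5 = 3/5.
Numerically: ≈ 0.6000.
(Since a = 5 > μ = 3.0000, the bound 3/5 is < 1 and informative.)

P[X ≥ 5] ≤ 3/5 ≈ 0.6000.


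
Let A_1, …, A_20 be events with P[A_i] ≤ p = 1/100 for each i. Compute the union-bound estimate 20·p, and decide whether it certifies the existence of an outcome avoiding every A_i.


Union bound: P[∪_{i=1}^{20} A_i] ≤ Σ_i P[A_i] ≤ 20·p = 20·(1/100) = 1/5.
Numerically: 1/5 ≈ 0.200000.
Is 1/5 < 1? YES.
Since P[∪ A_i] ≤ 1/5 < 1, the complement has P[∩ A_i^c] ≥ 1 − 1/5 = 4/5 > 0, so some outcome avoids every A_i.

20·p = 1/5 ≈ 0.200000; existence CERTIFIED by the union bound.


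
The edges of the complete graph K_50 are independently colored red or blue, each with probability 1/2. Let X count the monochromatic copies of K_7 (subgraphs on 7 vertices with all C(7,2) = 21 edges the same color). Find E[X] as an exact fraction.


Let X = Σ_S X_S over the C(50, 7) = 99884400 subsets S of size 7, where X_S = 1 if the K_7 on S is monochromatic.
For a fixed S, the K_7 on S has C(7, 2) = 21 edges. P[all 21 edges red] = (1/2)^21, and likewise for blue, so P[monochromatic] = 2·(1/2)^21 = 2^{1 − 21} = 1/1048576.
Summing: E[X] = C(50, 7) · 2^{1 − 21} = 99884400 · 1/1048576 = 6242775/65536.
Numerically: E[X] ≈ 95.2572.

E[X] = C(50,7)·2^(1−C(7,2)) = 6242775/65536 ≈ 95.2572.


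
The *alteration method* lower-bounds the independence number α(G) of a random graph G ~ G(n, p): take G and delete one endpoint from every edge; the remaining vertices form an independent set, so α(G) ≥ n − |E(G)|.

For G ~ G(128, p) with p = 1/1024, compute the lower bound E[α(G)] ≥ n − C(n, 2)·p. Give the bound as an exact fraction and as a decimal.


E[|E(G)|] = C(128, 2)·p = 8128 · (1/1024) = 127/16.
E[α(G)] ≥ n − E[|E(G)|] = 128 − 127/16 = 1921/16.
Numerically: ≈ 120.0625.
(This is only a lower bound; the true E[α(G)] may be larger.)

E[α(G)] ≥ 1921/16 ≈ 120.0625.


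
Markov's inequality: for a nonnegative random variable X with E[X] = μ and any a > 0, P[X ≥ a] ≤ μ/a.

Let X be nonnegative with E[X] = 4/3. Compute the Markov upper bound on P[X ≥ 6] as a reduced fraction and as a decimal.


μ = E[X] = 4/3, a = 6.
Markov: P[X ≥ 6] ≤ μ/a = (4/3)/6 = 2/9.
Numerically: ≈ 0.222.
(Since a = 6 > μ = 1.333, the bound 2/9 is < 1 and informative.)

P[X ≥ 6] ≤ 2/9 ≈ 0.222.


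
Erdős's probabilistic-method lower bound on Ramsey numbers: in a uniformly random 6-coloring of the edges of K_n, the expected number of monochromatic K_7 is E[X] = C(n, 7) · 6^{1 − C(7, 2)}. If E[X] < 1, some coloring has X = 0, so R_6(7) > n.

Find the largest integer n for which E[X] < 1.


We need C(n, 7) · 6^{1 − 21} < 1, i.e. C(n, 7) < 6^{21 − 1} = 3656158440062976.
Check values of n near the boundary:
  n = 564: C(564, 7) = 3469685994423792; 3469685994423792 < 3656158440062976? YES
  n = 565: C(565, 7) = 3513212521235560; 3513212521235560 < 3656158440062976? YES
  n = 566: C(566, 7) = 3557206237959440; 3557206237959440 < 3656158440062976? YES
  n = 567: C(567, 7) = 3601671315933933; 3601671315933933 < 3656158440062976? YES
  n = 568: C(568, 7) = 3646611956239704; 3646611956239704 < 3656158440062976? YES
  n = 569: C(569, 7) = 3692032389858348; 3692032389858348 < 3656158440062976? NO
The largest n with C(n, 7) < 3656158440062976 is n = 568 (where E[X] = 16882462760369/16926659444736 ≈ 0.9974). Hence R_6(7) > 568, i.e. R_6(7) ≥ 569.

Largest n = 568; hence R_6(7) > 568.


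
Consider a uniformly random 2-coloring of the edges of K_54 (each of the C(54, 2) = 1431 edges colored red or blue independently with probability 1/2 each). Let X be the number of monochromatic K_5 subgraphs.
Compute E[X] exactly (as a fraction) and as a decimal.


Let X = Σ_S X_S over the C(54, 5) = 3162510 subsets S of size 5, where X_S = 1 if the K_5 on S is monochromatic.
For a fixed S, the K_5 on S has C(5, 2) = 10 edges. P[all 10 edges red] = (1/2)^10, and likewise for blue, so P[monochromatic] = 2·(1/2)^10 = 2^{1 − 10} = 1/512.
Summing: E[X] = C(54, 5) · 2^{1 − 10} = 3162510 · 1/512 = 1581255/256.
Numerically: E[X] ≈ 6176.77734.

E[X] = C(54,5)·2^(1−C(5,2)) = 1581255/256 ≈ 6176.77734.


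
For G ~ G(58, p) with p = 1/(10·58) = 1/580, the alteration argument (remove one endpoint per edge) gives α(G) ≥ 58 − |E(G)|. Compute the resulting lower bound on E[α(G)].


E[|E(G)|] = C(58, 2)·p = 1653 · (1/580) = 57/20.
E[α(G)] ≥ n − E[|E(G)|] = 58 − 57/20 = 1103/20.
Numerically: ≈ 55.150.
(This is only a lower bound; the true E[α(G)] may be larger.)

E[α(G)] ≥ 1103/20 ≈ 55.150.


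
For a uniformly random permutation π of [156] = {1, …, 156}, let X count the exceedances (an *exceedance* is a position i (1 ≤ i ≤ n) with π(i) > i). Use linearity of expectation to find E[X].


Write X = Σ_{i=1}^{156} X_i, where X_i = 1_{π(i) > i}.
For each fixed i, π(i) is uniform over {1, …, 156} (marginal of a uniform permutation), so P[π(i) > i] = (n − i)/n. Summing: Σ_{i=1}^{156} (n − i)/n = (0 + 1 + … + 155)/156 = 156(156 − 1)/(2·156) = (156 − 1)/2.
Hence E[X] = Σ_{i=1}^{156} (156 − i)/156 = 155/2 ≈ 77.50000.

E[X] = 155/2 = 77.50000.


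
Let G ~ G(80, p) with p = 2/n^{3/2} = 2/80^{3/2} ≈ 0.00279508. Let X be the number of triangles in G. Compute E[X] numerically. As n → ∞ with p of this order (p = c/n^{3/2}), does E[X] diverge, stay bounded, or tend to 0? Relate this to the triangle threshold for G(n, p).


Number of potential triangles: C(80, 3) = 82160.
Each occurs with probability p³ ≈ (0.00279508)³ ≈ 2.18366013e-08.
By linearity: E[X] = C(80, 3)·p³ ≈ 82160 · 2.18366013e-08 ≈ 0.001794.
Since α = 3/2 > 1, p = c/n^{3/2} = o(1/n) is below the triangle threshold p ~ 1/n. Asymptotically E[X] ~ (c³/6)·n^{3(1−α)} = (2³/6)·n^{-1.5} → 0, so by Markov's inequality G has no triangles w.h.p.

E[X] ≈ 0.001794; in regime p = Θ(1/n^{3/2}) E[X] tends to 0 (below the triangle threshold p ~ 1/n).


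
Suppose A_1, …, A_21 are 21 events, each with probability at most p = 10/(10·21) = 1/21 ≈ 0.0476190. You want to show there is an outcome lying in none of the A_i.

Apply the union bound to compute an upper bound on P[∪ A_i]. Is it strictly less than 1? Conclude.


Union bound: P[∪_{i=1}^{21} A_i] ≤ Σ_i P[A_i] ≤ 21·p = 21·(1/21) = 1.
Numerically: 1 ≈ 1.0000000.
Is 1 < 1? NO.
Since the bound 1 is ≥ 1, the union bound is uninformative here; it does NOT by itself certify existence.

21·p = 1 ≈ 1.0000000; existence NOT certified by the union bound.


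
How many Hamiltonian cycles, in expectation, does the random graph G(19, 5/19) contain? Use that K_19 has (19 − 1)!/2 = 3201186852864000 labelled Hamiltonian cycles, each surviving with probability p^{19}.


K_19 has (19 − 1)!/2 = 3201186852864000 labelled Hamiltonian cycles.
For each such Hamiltonian cycle H, let X_H = 1 if all 19 edges of H are present in G. Then P[X_H = 1] = p^{19} = (5/19)^{19} = 19073486328125/1978419655660313589123979.
By linearity of expectation: E[X] = Σ_H E[X_H] = 3201186852864000 · p^{19} = 3201186852864000 · 19073486328125/1978419655660313589123979 = 61057793671875000000000000000/1978419655660313589123979.
Numerically: E[X] ≈ 3.09e+04.

E[X] = 3201186852864000 · (5/19)^{19} = 61057793671875000000000000000/1978419655660313589123979 ≈ 3.09e+04.


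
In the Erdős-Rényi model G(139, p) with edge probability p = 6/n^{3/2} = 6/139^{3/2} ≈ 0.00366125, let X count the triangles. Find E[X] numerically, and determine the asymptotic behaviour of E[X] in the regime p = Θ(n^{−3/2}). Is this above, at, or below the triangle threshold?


Number of potential triangles: C(139, 3) = 437989.
Each occurs with probability p³ ≈ (0.00366125)³ ≈ 4.90780332e-08.
By linearity: E[X] = C(139, 3)·p³ ≈ 437989 · 4.90780332e-08 ≈ 0.021496.
Since α = 3/2 > 1, p = c/n^{3/2} = o(1/n) is below the triangle threshold p ~ 1/n. Asymptotically E[X] ~ (c³/6)·n^{3(1−α)} = (6³/6)·n^{-1.5} → 0, so by Markov's inequality G has no triangles w.h.p.

E[X] ≈ 0.021496; in regime p = Θ(1/n^{3/2}) E[X] tends to 0 (below the triangle threshold p ~ 1/n).


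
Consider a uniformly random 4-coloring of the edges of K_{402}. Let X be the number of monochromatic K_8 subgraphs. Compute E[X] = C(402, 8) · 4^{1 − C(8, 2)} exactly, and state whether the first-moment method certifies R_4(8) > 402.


E[X] = C(402, 8) · 4^{1 − 28} = 15770615726749950 · 4^{−27} = 15770615726749950/18014398509481984.
As a reduced fraction: E[X] = 7885307863374975/9007199254740992 ≈ 0.8754.
Is E[X] < 1? YES.
Since E[X] < 1, there exists a 4-coloring of K_{402} with no monochromatic K_8; hence R_4(8) > 402.

E[X] = 7885307863374975/9007199254740992 ≈ 0.8754; E[X] < 1, so R_4(8) > 402.


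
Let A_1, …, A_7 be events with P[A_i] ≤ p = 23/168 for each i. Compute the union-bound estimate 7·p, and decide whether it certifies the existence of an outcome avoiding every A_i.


Union bound: P[∪_{i=1}^{7} A_i] ≤ Σ_i P[A_i] ≤ 7·p = 7·(23/168) = 23/24.
Numerically: 23/24 ≈ 0.9583333.
Is 23/24 < 1? YES.
Since P[∪ A_i] ≤ 23/24 < 1, the complement has P[∩ A_i^c] ≥ 1 − 23/24 = 1/24 > 0, so some outcome avoids every A_i.

7·p = 23/24 ≈ 0.9583333; existence CERTIFIED by the union bound.


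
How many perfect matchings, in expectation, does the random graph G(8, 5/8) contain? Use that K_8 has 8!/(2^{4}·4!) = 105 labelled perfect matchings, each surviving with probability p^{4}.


K_8 has 8!/(2^{4}·4!) = 105 labelled perfect matchings.
For each such perfect matching H, let X_H = 1 if all 4 edges of H are present in G. Then P[X_H = 1] = p^{4} = (5/8)^{4} = 625/4096.
By linearity: E[X] = Σ_H E[X_H] = 105 · p^{4} = 105 · 625/4096 = 65625/4096.
Numerically: E[X] ≈ 16.0217.

E[X] = 105 · (5/8)^{4} = 65625/4096 ≈ 16.0217.


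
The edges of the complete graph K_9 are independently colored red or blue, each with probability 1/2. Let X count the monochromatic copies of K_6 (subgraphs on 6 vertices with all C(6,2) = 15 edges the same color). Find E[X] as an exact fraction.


Let X = Σ_S X_S over the C(9, 6) = 84 subsets S of size 6, where X_S = 1 if the K_6 on S is monochromatic.
For a fixed S, the K_6 on S has C(6, 2) = 15 edges. P[all 15 edges red] = (1/2)^15, and likewise for blue, so P[monochromatic] = 2·(1/2)^15 = 2^{1 − 15} = 1/16384.
Summing: E[X] = C(9, 6) · 2^{1 − 15} = 84 · 1/16384 = 21/4096.
Numerically: E[X] ≈ 0.005.

E[X] = C(9,6)·2^(1−C(6,2)) = 21/4096 ≈ 0.005.


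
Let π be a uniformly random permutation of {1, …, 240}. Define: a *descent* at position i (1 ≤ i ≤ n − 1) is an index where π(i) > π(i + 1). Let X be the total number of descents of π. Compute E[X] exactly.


Write X = Σ X_I over i = 1, …, 239, with X_I the indicator of one descent.
There are 239 indicators.
For each fixed i, the pair (π(i), π(i+1)) is a uniformly random ordered pair of distinct values from {1, …, 240}; by symmetry P[π(i) > π(i+1)] = 1/2.
By linearity: E[X] = 239 · (1/2) = (240 − 1) · (1/2) = 239/2 ≈ 119.500.

E[X] = 239/2 = 119.500.


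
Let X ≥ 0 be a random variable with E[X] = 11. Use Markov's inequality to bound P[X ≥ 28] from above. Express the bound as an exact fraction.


μ = E[X] = 11, a = 28.
Markov: P[X ≥ 28] ≤ μ/a = (11)/28 = 11/28.
Numerically: ≈ 0.393.
(Since a = 28 > μ = 11.000, the bound 11/28 is < 1 and informative.)

P[X ≥ 28] ≤ 11/28 ≈ 0.393.


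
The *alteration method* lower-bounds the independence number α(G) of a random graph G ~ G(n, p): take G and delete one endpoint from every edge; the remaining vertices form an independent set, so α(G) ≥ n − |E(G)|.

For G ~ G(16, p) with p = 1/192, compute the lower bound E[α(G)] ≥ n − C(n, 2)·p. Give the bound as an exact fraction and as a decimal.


E[|E(G)|] = C(16, 2)·p = 120 · (1/192) = 5/8.
E[α(G)] ≥ n − E[|E(G)|] = 16 − 5/8 = 123/8.
Numerically: ≈ 15.375000.
(This is only a lower bound; the true E[α(G)] may be larger.)

E[α(G)] ≥ 123/8 ≈ 15.375000.


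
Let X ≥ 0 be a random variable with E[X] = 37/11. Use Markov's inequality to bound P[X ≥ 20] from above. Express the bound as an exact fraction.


μ = E[X] = 37/11, a = 20.
Markov: P[X ≥ 20] ≤ μ/a = (37/11)/20 = 37/220.
Numerically: ≈ 0.1682.
(Since a = 20 > μ = 3.3636, the bound 37/220 is < 1 and informative.)

P[X ≥ 20] ≤ 37/220 ≈ 0.1682.


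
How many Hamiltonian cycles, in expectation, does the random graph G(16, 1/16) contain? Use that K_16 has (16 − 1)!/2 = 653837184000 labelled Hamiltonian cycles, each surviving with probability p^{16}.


K_16 has (16 − 1)!/2 = 653837184000 labelled Hamiltonian cycles.
For each such Hamiltonian cycle H, let X_H = 1 if all 16 edges of H are present in G. Then P[X_H = 1] = p^{16} = (1/16)^{16} = 1/18446744073709551616.
By linearity of expectation: E[X] = Σ_H E[X_H] = 653837184000 · p^{16} = 653837184000 · 1/18446744073709551616 = 638512875/18014398509481984.
Numerically: E[X] ≈ 3.544e-08.

E[X] = 653837184000 · (1/16)^{16} = 638512875/18014398509481984 ≈ 3.544e-08.


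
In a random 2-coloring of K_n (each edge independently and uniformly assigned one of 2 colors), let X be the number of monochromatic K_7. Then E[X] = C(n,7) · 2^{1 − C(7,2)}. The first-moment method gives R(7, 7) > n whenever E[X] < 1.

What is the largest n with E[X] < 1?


We need C(n, 7) · 2^{1 − 21} < 1, i.e. C(n, 7) < 2^{21 − 1} = 1048576.
Check values of n near the boundary:
  n = 25: C(25, 7) = 480700; 480700 < 1048576? YES
  n = 26: C(26, 7) = 657800; 657800 < 1048576? YES
  n = 27: C(27, 7) = 888030; 888030 < 1048576? YES
  n = 28: C(28, 7) = 1184040; 1184040 < 1048576? NO
  n = 29: C(29, 7) = 1560780; 1560780 < 1048576? NO
  n = 30: C(30, 7) = 2035800; 2035800 < 1048576? NO
The largest n with C(n, 7) < 1048576 is n = 27 (where E[X] = 444015/524288 ≈ 0.846891). Hence R(7, 7) > 27, i.e. R(7, 7) ≥ 28.

Largest n = 27; hence R(7, 7) > 27.
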